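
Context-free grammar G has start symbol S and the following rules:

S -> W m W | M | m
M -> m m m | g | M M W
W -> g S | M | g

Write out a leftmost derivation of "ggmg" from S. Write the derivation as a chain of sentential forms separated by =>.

S => WmW => gSmW => gMmW => ggmW => ggmg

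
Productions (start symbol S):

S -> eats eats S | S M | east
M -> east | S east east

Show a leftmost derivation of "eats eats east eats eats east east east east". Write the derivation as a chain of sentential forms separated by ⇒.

S ⇒ S M   [S -> S M]
S M ⇒ S M M   [S -> S M]
S M M ⇒ eats eats S M M   [S -> eats eats S]
eats eats S M M ⇒ eats eats east M M   [S -> east]
eats eats east M M ⇒ eats eats east S east east M   [M -> S east east]
eats eats east S east east M ⇒ eats eats east eats eats S east east M   [S -> eats eats S]
eats eats east eats eats S east east M ⇒ eats eats east eats eats east east east M   [S -> east]
eats eats east eats eats east east east M ⇒ eats eats east eats eats east east east east   [M -> east]

S ⇒ S M ⇒ S M M ⇒ eats eats S M M ⇒ eats eats east M M ⇒ eats eats east S east east M ⇒ eats eats east eats eats S east east M ⇒ eats eats east eats eats east east east M ⇒ eats eats east eats eats east east east east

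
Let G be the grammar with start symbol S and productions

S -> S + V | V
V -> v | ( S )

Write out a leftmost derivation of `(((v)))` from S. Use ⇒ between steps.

S ⇒ V   [S -> V]
V ⇒ (S)   [V -> ( S )]
(S) ⇒ (V)   [S -> V]
(V) ⇒ ((S))   [V -> ( S )]
((S)) ⇒ ((V))   [S -> V]
((V)) ⇒ (((S)))   [V -> ( S )]
(((S))) ⇒ (((V)))   [S -> V]
(((V))) ⇒ (((v)))   [V -> v]

S ⇒ V ⇒ (S) ⇒ (V) ⇒ ((S)) ⇒ ((V)) ⇒ (((S))) ⇒ (((V))) ⇒ (((v)))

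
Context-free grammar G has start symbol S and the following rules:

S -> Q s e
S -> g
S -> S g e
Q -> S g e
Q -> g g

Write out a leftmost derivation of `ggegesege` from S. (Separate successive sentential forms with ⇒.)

S⇒Sge⇒Qsege⇒Sgesege⇒Sgegesege⇒ggegesege

S ⇒ Sge   [S -> S g e]
Sge ⇒ Qsege   [S -> Q s e]
Qsege ⇒ Sgesege   [Q -> S g e]
Sgesege ⇒ Sgegesege   [S -> S g e]
Sgegesege ⇒ ggegesege   [S -> g]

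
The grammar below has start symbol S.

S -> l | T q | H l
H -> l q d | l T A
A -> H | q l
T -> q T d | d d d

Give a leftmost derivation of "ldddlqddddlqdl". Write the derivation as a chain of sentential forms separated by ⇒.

S ⇒ Hl ⇒ lTAl ⇒ ldddAl ⇒ ldddHl ⇒ ldddlTAl ⇒ ldddlqTdAl ⇒ ldddlqddddAl ⇒ ldddlqddddHl ⇒ ldddlqddddlqdl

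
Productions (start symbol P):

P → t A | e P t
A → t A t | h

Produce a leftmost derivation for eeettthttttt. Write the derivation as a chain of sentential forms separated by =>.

P => ePt   [P → e P t]
ePt => eePtt   [P → e P t]
eePtt => eeePttt   [P → e P t]
eeePttt => eeetAttt   [P → t A]
eeetAttt => eeettAtttt   [A → t A t]
eeettAtttt => eeetttAttttt   [A → t A t]
eeetttAttttt => eeettthttttt   [A → h]

P=>ePt=>eePtt=>eeePttt=>eeetAttt=>eeettAtttt=>eeetttAttttt=>eeettthttttt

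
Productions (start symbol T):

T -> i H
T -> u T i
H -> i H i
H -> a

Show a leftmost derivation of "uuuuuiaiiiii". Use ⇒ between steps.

T ⇒ uTi ⇒ uuTii ⇒ uuuTiii ⇒ uuuuTiiii ⇒ uuuuuTiiiii ⇒ uuuuuiHiiiii ⇒ uuuuuiaiiiii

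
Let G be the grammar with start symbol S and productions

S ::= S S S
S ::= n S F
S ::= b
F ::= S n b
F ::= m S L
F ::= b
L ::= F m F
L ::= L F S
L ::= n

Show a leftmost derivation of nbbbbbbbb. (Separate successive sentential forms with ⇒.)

S⇒SSS⇒SSSSS⇒nSFSSSS⇒nSSSFSSSS⇒nbSSFSSSS⇒nbbSFSSSS⇒nbbbFSSSS⇒nbbbbSSSS⇒nbbbbbSSS⇒nbbbbbbSS⇒nbbbbbbbS⇒nbbbbbbbb

S ⇒ SSS   [S ::= S S S]
SSS ⇒ SSSSS   [S ::= S S S]
SSSSS ⇒ nSFSSSS   [S ::= n S F]
nSFSSSS ⇒ nSSSFSSSS   [S ::= S S S]
nSSSFSSSS ⇒ nbSSFSSSS   [S ::= b]
nbSSFSSSS ⇒ nbbSFSSSS   [S ::= b]
nbbSFSSSS ⇒ nbbbFSSSS   [S ::= b]
nbbbFSSSS ⇒ nbbbbSSSS   [F ::= b]
nbbbbSSSS ⇒ nbbbbbSSS   [S ::= b]
nbbbbbSSS ⇒ nbbbbbbSS   [S ::= b]
nbbbbbbSS ⇒ nbbbbbbbS   [S ::= b]
nbbbbbbbS ⇒ nbbbbbbbb   [S ::= b]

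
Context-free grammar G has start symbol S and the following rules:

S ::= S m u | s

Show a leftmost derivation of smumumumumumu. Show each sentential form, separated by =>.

S=>Smu=>Smumu=>Smumumu=>Smumumumu=>Smumumumumu=>Smumumumumumu=>smumumumumumu

S => Smu   [S ::= S m u]
Smu => Smumu   [S ::= S m u]
Smumu => Smumumu   [S ::= S m u]
Smumumu => Smumumumu   [S ::= S m u]
Smumumumu => Smumumumumu   [S ::= S m u]
Smumumumumu => Smumumumumumu   [S ::= S m u]
Smumumumumumu => smumumumumumu   [S ::= s]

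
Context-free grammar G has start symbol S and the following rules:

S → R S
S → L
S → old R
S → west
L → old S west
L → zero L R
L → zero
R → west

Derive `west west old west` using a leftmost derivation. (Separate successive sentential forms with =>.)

S => R S => west S => west R S => west west S => west west old R => west west old west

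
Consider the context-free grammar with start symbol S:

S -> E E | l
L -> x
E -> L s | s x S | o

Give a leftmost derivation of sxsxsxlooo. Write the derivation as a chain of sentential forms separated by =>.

S => EE => sxSE => sxEEE => sxsxSEE => sxsxEEEE => sxsxsxSEEE => sxsxsxlEEE => sxsxsxloEE => sxsxsxlooE => sxsxsxlooo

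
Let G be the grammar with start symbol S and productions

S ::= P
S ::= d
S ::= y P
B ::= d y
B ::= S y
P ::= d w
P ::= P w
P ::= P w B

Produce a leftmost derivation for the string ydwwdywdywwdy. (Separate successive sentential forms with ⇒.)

S ⇒ yP   [S ::= y P]
yP ⇒ yPwB   [P ::= P w B]
yPwB ⇒ yPwwB   [P ::= P w]
yPwwB ⇒ yPwBwwB   [P ::= P w B]
yPwBwwB ⇒ yPwBwBwwB   [P ::= P w B]
yPwBwBwwB ⇒ ydwwBwBwwB   [P ::= d w]
ydwwBwBwwB ⇒ ydwwdywBwwB   [B ::= d y]
ydwwdywBwwB ⇒ ydwwdywdywwB   [B ::= d y]
ydwwdywdywwB ⇒ ydwwdywdywwdy   [B ::= d y]

S ⇒ yP ⇒ yPwB ⇒ yPwwB ⇒ yPwBwwB ⇒ yPwBwBwwB ⇒ ydwwBwBwwB ⇒ ydwwdywBwwB ⇒ ydwwdywdywwB ⇒ ydwwdywdywwdy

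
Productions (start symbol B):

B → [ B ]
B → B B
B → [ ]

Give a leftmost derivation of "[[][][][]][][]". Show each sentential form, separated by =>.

B => BB   [B → B B]
BB => BBB   [B → B B]
BBB => [B]BB   [B → [ B ]]
[B]BB => [BB]BB   [B → B B]
[BB]BB => [[]B]BB   [B → [ ]]
[[]B]BB => [[]BB]BB   [B → B B]
[[]BB]BB => [[]BBB]BB   [B → B B]
[[]BBB]BB => [[][]BB]BB   [B → [ ]]
[[][]BB]BB => [[][][]B]BB   [B → [ ]]
[[][][]B]BB => [[][][][]]BB   [B → [ ]]
[[][][][]]BB => [[][][][]][]B   [B → [ ]]
[[][][][]][]B => [[][][][]][][]   [B → [ ]]

B => BB => BBB => [B]BB => [BB]BB => [[]B]BB => [[]BB]BB => [[]BBB]BB => [[][]BB]BB => [[][][]B]BB => [[][][][]]BB => [[][][][]][]B => [[][][][]][][]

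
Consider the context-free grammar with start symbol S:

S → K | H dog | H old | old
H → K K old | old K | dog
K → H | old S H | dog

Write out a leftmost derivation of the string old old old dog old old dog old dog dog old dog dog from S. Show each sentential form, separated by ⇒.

S ⇒ K ⇒ old S H ⇒ old H dog H ⇒ old old K dog H ⇒ old old old S H dog H ⇒ old old old H old H dog H ⇒ old old old dog old H dog H ⇒ old old old dog old K K old dog H ⇒ old old old dog old old S H K old dog H ⇒ old old old dog old old H old H K old dog H ⇒ old old old dog old old dog old H K old dog H ⇒ old old old dog old old dog old dog K old dog H ⇒ old old old dog old old dog old dog dog old dog H ⇒ old old old dog old old dog old dog dog old dog dog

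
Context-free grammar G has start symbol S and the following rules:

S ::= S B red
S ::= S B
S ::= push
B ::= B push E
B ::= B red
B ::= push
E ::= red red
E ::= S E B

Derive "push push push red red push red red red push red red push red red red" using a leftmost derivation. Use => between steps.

S => S B red => push B red => push B push E red => push B push E push E red => push B red push E push E red => push B push E red push E push E red => push B push E push E red push E push E red => push push push E push E red push E push E red => push push push red red push E red push E push E red => push push push red red push red red red push E push E red => push push push red red push red red red push red red push E red => push push push red red push red red red push red red push red red red

S => S B red   [S ::= S B red]
S B red => push B red   [S ::= push]
push B red => push B push E red   [B ::= B push E]
push B push E red => push B push E push E red   [B ::= B push E]
push B push E push E red => push B red push E push E red   [B ::= B red]
push B red push E push E red => push B push E red push E push E red   [B ::= B push E]
push B push E red push E push E red => push B push E push E red push E push E red   [B ::= B push E]
push B push E push E red push E push E red => push push push E push E red push E push E red   [B ::= push]
push push push E push E red push E push E red => push push push red red push E red push E push E red   [E ::= red red]
push push push red red push E red push E push E red => push push push red red push red red red push E push E red   [E ::= red red]
push push push red red push red red red push E push E red => push push push red red push red red red push red red push E red   [E ::= red red]
push push push red red push red red red push red red push E red => push push push red red push red red red push red red push red red red   [E ::= red red]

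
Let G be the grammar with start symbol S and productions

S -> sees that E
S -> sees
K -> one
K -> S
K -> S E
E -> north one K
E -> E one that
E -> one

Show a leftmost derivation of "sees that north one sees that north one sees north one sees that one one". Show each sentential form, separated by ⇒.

S ⇒ sees that E ⇒ sees that north one K ⇒ sees that north one S ⇒ sees that north one sees that E ⇒ sees that north one sees that north one K ⇒ sees that north one sees that north one S E ⇒ sees that north one sees that north one sees E ⇒ sees that north one sees that north one sees north one K ⇒ sees that north one sees that north one sees north one S E ⇒ sees that north one sees that north one sees north one sees that E E ⇒ sees that north one sees that north one sees north one sees that one E ⇒ sees that north one sees that north one sees north one sees that one one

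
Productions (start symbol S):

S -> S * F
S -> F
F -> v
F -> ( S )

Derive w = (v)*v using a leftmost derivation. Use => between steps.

S=>S*F=>F*F=>(S)*F=>(F)*F=>(v)*F=>(v)*v

S => S*F   [S -> S * F]
S*F => F*F   [S -> F]
F*F => (S)*F   [F -> ( S )]
(S)*F => (F)*F   [S -> F]
(F)*F => (v)*F   [F -> v]
(v)*F => (v)*v   [F -> v]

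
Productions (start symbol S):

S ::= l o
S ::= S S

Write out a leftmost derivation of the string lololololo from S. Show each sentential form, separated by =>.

S => SS => SSS => SSSS => SSSSS => loSSSS => loloSSS => lololoSS => lolololoS => lololololo

S => SS   [S ::= S S]
SS => SSS   [S ::= S S]
SSS => SSSS   [S ::= S S]
SSSS => SSSSS   [S ::= S S]
SSSSS => loSSSS   [S ::= l o]
loSSSS => loloSSS   [S ::= l o]
loloSSS => lololoSS   [S ::= l o]
lololoSS => lolololoS   [S ::= l o]
lolololoS => lololololo   [S ::= l o]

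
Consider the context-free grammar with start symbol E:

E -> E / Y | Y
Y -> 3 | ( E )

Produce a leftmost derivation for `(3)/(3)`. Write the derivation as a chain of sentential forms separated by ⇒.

E ⇒ E/Y   [E -> E / Y]
E/Y ⇒ Y/Y   [E -> Y]
Y/Y ⇒ (E)/Y   [Y -> ( E )]
(E)/Y ⇒ (Y)/Y   [E -> Y]
(Y)/Y ⇒ (3)/Y   [Y -> 3]
(3)/Y ⇒ (3)/(E)   [Y -> ( E )]
(3)/(E) ⇒ (3)/(Y)   [E -> Y]
(3)/(Y) ⇒ (3)/(3)   [Y -> 3]

E⇒E/Y⇒Y/Y⇒(E)/Y⇒(Y)/Y⇒(3)/Y⇒(3)/(E)⇒(3)/(Y)⇒(3)/(3)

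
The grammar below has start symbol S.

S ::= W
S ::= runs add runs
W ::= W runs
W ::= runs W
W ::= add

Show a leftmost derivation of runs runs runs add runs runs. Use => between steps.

S => W   [S ::= W]
W => W runs   [W ::= W runs]
W runs => runs W runs   [W ::= runs W]
runs W runs => runs runs W runs   [W ::= runs W]
runs runs W runs => runs runs W runs runs   [W ::= W runs]
runs runs W runs runs => runs runs runs W runs runs   [W ::= runs W]
runs runs runs W runs runs => runs runs runs add runs runs   [W ::= add]

S => W => W runs => runs W runs => runs runs W runs => runs runs W runs runs => runs runs runs W runs runs => runs runs runs add runs runs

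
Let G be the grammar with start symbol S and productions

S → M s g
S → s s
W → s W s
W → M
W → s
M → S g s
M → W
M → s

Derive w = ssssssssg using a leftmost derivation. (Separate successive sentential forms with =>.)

S=>Msg=>Wsg=>sWssg=>ssWsssg=>sssWssssg=>ssssssssg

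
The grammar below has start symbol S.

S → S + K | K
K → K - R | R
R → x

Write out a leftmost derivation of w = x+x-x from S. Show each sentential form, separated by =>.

S => S+K   [S → S + K]
S+K => K+K   [S → K]
K+K => R+K   [K → R]
R+K => x+K   [R → x]
x+K => x+K-R   [K → K - R]
x+K-R => x+R-R   [K → R]
x+R-R => x+x-R   [R → x]
x+x-R => x+x-x   [R → x]

S => S+K => K+K => R+K => x+K => x+K-R => x+R-R => x+x-R => x+x-x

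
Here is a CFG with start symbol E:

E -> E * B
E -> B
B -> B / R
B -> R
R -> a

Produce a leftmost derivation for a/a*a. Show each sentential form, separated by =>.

E => E*B => B*B => B/R*B => R/R*B => a/R*B => a/a*B => a/a*R => a/a*a

E => E*B   [E -> E * B]
E*B => B*B   [E -> B]
B*B => B/R*B   [B -> B / R]
B/R*B => R/R*B   [B -> R]
R/R*B => a/R*B   [R -> a]
a/R*B => a/a*B   [R -> a]
a/a*B => a/a*R   [B -> R]
a/a*R => a/a*a   [R -> a]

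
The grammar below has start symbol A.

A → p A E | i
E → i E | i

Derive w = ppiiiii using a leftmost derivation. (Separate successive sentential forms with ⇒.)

A ⇒ pAE   [A → p A E]
pAE ⇒ ppAEE   [A → p A E]
ppAEE ⇒ ppiEE   [A → i]
ppiEE ⇒ ppiiEE   [E → i E]
ppiiEE ⇒ ppiiiE   [E → i]
ppiiiE ⇒ ppiiiiE   [E → i E]
ppiiiiE ⇒ ppiiiii   [E → i]

A ⇒ pAE ⇒ ppAEE ⇒ ppiEE ⇒ ppiiEE ⇒ ppiiiE ⇒ ppiiiiE ⇒ ppiiiii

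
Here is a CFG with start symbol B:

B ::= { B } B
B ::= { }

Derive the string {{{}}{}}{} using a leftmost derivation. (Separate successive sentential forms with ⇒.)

B ⇒ {B}B   [B ::= { B } B]
{B}B ⇒ {{B}B}B   [B ::= { B } B]
{{B}B}B ⇒ {{{}}B}B   [B ::= { }]
{{{}}B}B ⇒ {{{}}{}}B   [B ::= { }]
{{{}}{}}B ⇒ {{{}}{}}{}   [B ::= { }]

B ⇒ {B}B ⇒ {{B}B}B ⇒ {{{}}B}B ⇒ {{{}}{}}B ⇒ {{{}}{}}{}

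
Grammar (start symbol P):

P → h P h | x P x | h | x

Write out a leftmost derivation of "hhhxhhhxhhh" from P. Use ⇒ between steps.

P ⇒ hPh   [P → h P h]
hPh ⇒ hhPhh   [P → h P h]
hhPhh ⇒ hhhPhhh   [P → h P h]
hhhPhhh ⇒ hhhxPxhhh   [P → x P x]
hhhxPxhhh ⇒ hhhxhPhxhhh   [P → h P h]
hhhxhPhxhhh ⇒ hhhxhhhxhhh   [P → h]

P ⇒ hPh ⇒ hhPhh ⇒ hhhPhhh ⇒ hhhxPxhhh ⇒ hhhxhPhxhhh ⇒ hhhxhhhxhhh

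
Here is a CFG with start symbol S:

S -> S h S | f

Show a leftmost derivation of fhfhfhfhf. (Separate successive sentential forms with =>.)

S => ShS   [S -> S h S]
ShS => ShShS   [S -> S h S]
ShShS => ShShShS   [S -> S h S]
ShShShS => ShShShShS   [S -> S h S]
ShShShShS => fhShShShS   [S -> f]
fhShShShS => fhfhShShS   [S -> f]
fhfhShShS => fhfhfhShS   [S -> f]
fhfhfhShS => fhfhfhfhS   [S -> f]
fhfhfhfhS => fhfhfhfhf   [S -> f]

S => ShS => ShShS => ShShShS => ShShShShS => fhShShShS => fhfhShShS => fhfhfhShS => fhfhfhfhS => fhfhfhfhf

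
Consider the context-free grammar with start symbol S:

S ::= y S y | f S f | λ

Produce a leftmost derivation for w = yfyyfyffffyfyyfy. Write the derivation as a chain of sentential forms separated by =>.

S => ySy   [S ::= y S y]
ySy => yfSfy   [S ::= f S f]
yfSfy => yfySyfy   [S ::= y S y]
yfySyfy => yfyySyyfy   [S ::= y S y]
yfyySyyfy => yfyyfSfyyfy   [S ::= f S f]
yfyyfSfyyfy => yfyyfySyfyyfy   [S ::= y S y]
yfyyfySyfyyfy => yfyyfyfSfyfyyfy   [S ::= f S f]
yfyyfyfSfyfyyfy => yfyyfyffSffyfyyfy   [S ::= f S f]
yfyyfyffSffyfyyfy => yfyyfyffffyfyyfy   [S ::= λ]

S => ySy => yfSfy => yfySyfy => yfyySyyfy => yfyyfSfyyfy => yfyyfySyfyyfy => yfyyfyfSfyfyyfy => yfyyfyffSffyfyyfy => yfyyfyffffyfyyfy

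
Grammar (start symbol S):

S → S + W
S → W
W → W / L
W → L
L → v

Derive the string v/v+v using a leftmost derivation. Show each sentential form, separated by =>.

S => S+W   [S → S + W]
S+W => W+W   [S → W]
W+W => W/L+W   [W → W / L]
W/L+W => L/L+W   [W → L]
L/L+W => v/L+W   [L → v]
v/L+W => v/v+W   [L → v]
v/v+W => v/v+L   [W → L]
v/v+L => v/v+v   [L → v]

S => S+W => W+W => W/L+W => L/L+W => v/L+W => v/v+W => v/v+L => v/v+v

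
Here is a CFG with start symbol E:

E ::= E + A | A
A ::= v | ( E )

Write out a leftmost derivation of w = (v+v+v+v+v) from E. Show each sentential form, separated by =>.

E => A => (E) => (E+A) => (E+A+A) => (E+A+A+A) => (E+A+A+A+A) => (A+A+A+A+A) => (v+A+A+A+A) => (v+v+A+A+A) => (v+v+v+A+A) => (v+v+v+v+A) => (v+v+v+v+v)

E => A   [E ::= A]
A => (E)   [A ::= ( E )]
(E) => (E+A)   [E ::= E + A]
(E+A) => (E+A+A)   [E ::= E + A]
(E+A+A) => (E+A+A+A)   [E ::= E + A]
(E+A+A+A) => (E+A+A+A+A)   [E ::= E + A]
(E+A+A+A+A) => (A+A+A+A+A)   [E ::= A]
(A+A+A+A+A) => (v+A+A+A+A)   [A ::= v]
(v+A+A+A+A) => (v+v+A+A+A)   [A ::= v]
(v+v+A+A+A) => (v+v+v+A+A)   [A ::= v]
(v+v+v+A+A) => (v+v+v+v+A)   [A ::= v]
(v+v+v+v+A) => (v+v+v+v+v)   [A ::= v]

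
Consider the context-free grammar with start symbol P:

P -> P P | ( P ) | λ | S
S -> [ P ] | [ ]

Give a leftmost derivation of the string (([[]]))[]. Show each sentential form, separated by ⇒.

P ⇒ PP ⇒ PPP ⇒ PPPP ⇒ (P)PPP ⇒ ((P))PPP ⇒ ((S))PPP ⇒ (([P]))PPP ⇒ (([S]))PPP ⇒ (([[]]))PPP ⇒ (([[]]))PP ⇒ (([[]]))SP ⇒ (([[]]))[P]P ⇒ (([[]]))[]P ⇒ (([[]]))[]

P ⇒ PP   [P -> P P]
PP ⇒ PPP   [P -> P P]
PPP ⇒ PPPP   [P -> P P]
PPPP ⇒ (P)PPP   [P -> ( P )]
(P)PPP ⇒ ((P))PPP   [P -> ( P )]
((P))PPP ⇒ ((S))PPP   [P -> S]
((S))PPP ⇒ (([P]))PPP   [S -> [ P ]]
(([P]))PPP ⇒ (([S]))PPP   [P -> S]
(([S]))PPP ⇒ (([[]]))PPP   [S -> [ ]]
(([[]]))PPP ⇒ (([[]]))PP   [P -> λ]
(([[]]))PP ⇒ (([[]]))SP   [P -> S]
(([[]]))SP ⇒ (([[]]))[P]P   [S -> [ P ]]
(([[]]))[P]P ⇒ (([[]]))[]P   [P -> λ]
(([[]]))[]P ⇒ (([[]]))[]   [P -> λ]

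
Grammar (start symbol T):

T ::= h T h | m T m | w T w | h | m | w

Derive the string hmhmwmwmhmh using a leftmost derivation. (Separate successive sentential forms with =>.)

T=>hTh=>hmTmh=>hmhThmh=>hmhmTmhmh=>hmhmwTwmhmh=>hmhmwmwmhmh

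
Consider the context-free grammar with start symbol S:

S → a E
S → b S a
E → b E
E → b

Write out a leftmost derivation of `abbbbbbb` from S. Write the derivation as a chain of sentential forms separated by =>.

S=>aE=>abE=>abbE=>abbbE=>abbbbE=>abbbbbE=>abbbbbbE=>abbbbbbb

S => aE   [S → a E]
aE => abE   [E → b E]
abE => abbE   [E → b E]
abbE => abbbE   [E → b E]
abbbE => abbbbE   [E → b E]
abbbbE => abbbbbE   [E → b E]
abbbbbE => abbbbbbE   [E → b E]
abbbbbbE => abbbbbbb   [E → b]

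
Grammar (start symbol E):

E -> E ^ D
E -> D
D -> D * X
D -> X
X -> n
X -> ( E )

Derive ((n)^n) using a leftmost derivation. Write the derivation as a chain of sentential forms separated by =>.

E => D => X => (E) => (E^D) => (D^D) => (X^D) => ((E)^D) => ((D)^D) => ((X)^D) => ((n)^D) => ((n)^X) => ((n)^n)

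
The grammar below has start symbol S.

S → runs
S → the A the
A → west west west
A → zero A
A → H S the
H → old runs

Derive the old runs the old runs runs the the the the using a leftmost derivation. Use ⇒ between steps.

S ⇒ the A the ⇒ the H S the the ⇒ the old runs S the the ⇒ the old runs the A the the the ⇒ the old runs the H S the the the the ⇒ the old runs the old runs S the the the the ⇒ the old runs the old runs runs the the the the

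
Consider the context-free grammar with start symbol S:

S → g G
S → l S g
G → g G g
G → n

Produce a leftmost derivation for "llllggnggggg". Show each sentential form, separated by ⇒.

S ⇒ lSg ⇒ llSgg ⇒ lllSggg ⇒ llllSgggg ⇒ llllgGgggg ⇒ llllggGggggg ⇒ llllggnggggg

S ⇒ lSg   [S → l S g]
lSg ⇒ llSgg   [S → l S g]
llSgg ⇒ lllSggg   [S → l S g]
lllSggg ⇒ llllSgggg   [S → l S g]
llllSgggg ⇒ llllgGgggg   [S → g G]
llllgGgggg ⇒ llllggGggggg   [G → g G g]
llllggGggggg ⇒ llllggnggggg   [G → n]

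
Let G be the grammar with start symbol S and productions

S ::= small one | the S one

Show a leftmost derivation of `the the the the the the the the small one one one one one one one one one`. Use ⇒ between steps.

S ⇒ the S one ⇒ the the S one one ⇒ the the the S one one one ⇒ the the the the S one one one one ⇒ the the the the the S one one one one one ⇒ the the the the the the S one one one one one one ⇒ the the the the the the the S one one one one one one one ⇒ the the the the the the the the S one one one one one one one one ⇒ the the the the the the the the small one one one one one one one one one

S ⇒ the S one   [S ::= the S one]
the S one ⇒ the the S one one   [S ::= the S one]
the the S one one ⇒ the the the S one one one   [S ::= the S one]
the the the S one one one ⇒ the the the the S one one one one   [S ::= the S one]
the the the the S one one one one ⇒ the the the the the S one one one one one   [S ::= the S one]
the the the the the S one one one one one ⇒ the the the the the the S one one one one one one   [S ::= the S one]
the the the the the the S one one one one one one ⇒ the the the the the the the S one one one one one one one   [S ::= the S one]
the the the the the the the S one one one one one one one ⇒ the the the the the the the the S one one one one one one one one   [S ::= the S one]
the the the the the the the the S one one one one one one one one ⇒ the the the the the the the the small one one one one one one one one one   [S ::= small one]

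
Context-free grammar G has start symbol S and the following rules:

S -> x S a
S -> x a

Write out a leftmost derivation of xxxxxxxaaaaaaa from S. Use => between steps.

S=>xSa=>xxSaa=>xxxSaaa=>xxxxSaaaa=>xxxxxSaaaaa=>xxxxxxSaaaaaa=>xxxxxxxaaaaaaa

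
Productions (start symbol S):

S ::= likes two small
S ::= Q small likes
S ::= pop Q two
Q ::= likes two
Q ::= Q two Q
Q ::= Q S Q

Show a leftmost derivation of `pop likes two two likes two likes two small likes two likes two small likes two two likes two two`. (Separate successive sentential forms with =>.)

S => pop Q two => pop Q two Q two => pop Q S Q two Q two => pop Q S Q S Q two Q two => pop Q two Q S Q S Q two Q two => pop likes two two Q S Q S Q two Q two => pop likes two two likes two S Q S Q two Q two => pop likes two two likes two likes two small Q S Q two Q two => pop likes two two likes two likes two small likes two S Q two Q two => pop likes two two likes two likes two small likes two likes two small Q two Q two => pop likes two two likes two likes two small likes two likes two small likes two two Q two => pop likes two two likes two likes two small likes two likes two small likes two two likes two two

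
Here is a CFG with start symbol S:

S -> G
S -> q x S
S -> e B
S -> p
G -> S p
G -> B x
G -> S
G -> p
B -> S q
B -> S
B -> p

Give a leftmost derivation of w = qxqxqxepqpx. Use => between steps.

S => qxS   [S -> q x S]
qxS => qxG   [S -> G]
qxG => qxBx   [G -> B x]
qxBx => qxSx   [B -> S]
qxSx => qxqxSx   [S -> q x S]
qxqxSx => qxqxGx   [S -> G]
qxqxGx => qxqxSpx   [G -> S p]
qxqxSpx => qxqxqxSpx   [S -> q x S]
qxqxqxSpx => qxqxqxeBpx   [S -> e B]
qxqxqxeBpx => qxqxqxeSqpx   [B -> S q]
qxqxqxeSqpx => qxqxqxepqpx   [S -> p]

S=>qxS=>qxG=>qxBx=>qxSx=>qxqxSx=>qxqxGx=>qxqxSpx=>qxqxqxSpx=>qxqxqxeBpx=>qxqxqxeSqpx=>qxqxqxepqpx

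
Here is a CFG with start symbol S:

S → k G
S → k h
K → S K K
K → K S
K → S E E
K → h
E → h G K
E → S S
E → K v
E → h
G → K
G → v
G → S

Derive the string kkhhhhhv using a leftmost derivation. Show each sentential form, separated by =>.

S=>kG=>kK=>kSEE=>kkhEE=>kkhhGKE=>kkhhKKE=>kkhhhKE=>kkhhhhE=>kkhhhhKv=>kkhhhhhv

S => kG   [S → k G]
kG => kK   [G → K]
kK => kSEE   [K → S E E]
kSEE => kkhEE   [S → k h]
kkhEE => kkhhGKE   [E → h G K]
kkhhGKE => kkhhKKE   [G → K]
kkhhKKE => kkhhhKE   [K → h]
kkhhhKE => kkhhhhE   [K → h]
kkhhhhE => kkhhhhKv   [E → K v]
kkhhhhKv => kkhhhhhv   [K → h]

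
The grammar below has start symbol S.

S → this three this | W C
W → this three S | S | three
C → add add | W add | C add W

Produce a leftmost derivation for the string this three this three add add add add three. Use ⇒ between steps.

S ⇒ W C   [S → W C]
W C ⇒ S C   [W → S]
S C ⇒ this three this C   [S → this three this]
this three this C ⇒ this three this C add W   [C → C add W]
this three this C add W ⇒ this three this W add add W   [C → W add]
this three this W add add W ⇒ this three this S add add W   [W → S]
this three this S add add W ⇒ this three this W C add add W   [S → W C]
this three this W C add add W ⇒ this three this three C add add W   [W → three]
this three this three C add add W ⇒ this three this three add add add add W   [C → add add]
this three this three add add add add W ⇒ this three this three add add add add three   [W → three]

S ⇒ W C ⇒ S C ⇒ this three this C ⇒ this three this C add W ⇒ this three this W add add W ⇒ this three this S add add W ⇒ this three this W C add add W ⇒ this three this three C add add W ⇒ this three this three add add add add W ⇒ this three this three add add add add three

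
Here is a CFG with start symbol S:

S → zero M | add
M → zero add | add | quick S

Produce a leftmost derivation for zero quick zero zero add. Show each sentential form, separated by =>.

S => zero M => zero quick S => zero quick zero M => zero quick zero zero add

S => zero M   [S → zero M]
zero M => zero quick S   [M → quick S]
zero quick S => zero quick zero M   [S → zero M]
zero quick zero M => zero quick zero zero add   [M → zero add]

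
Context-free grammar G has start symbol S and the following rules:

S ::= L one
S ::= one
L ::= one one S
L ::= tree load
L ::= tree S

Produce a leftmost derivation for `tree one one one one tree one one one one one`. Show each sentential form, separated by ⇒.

S ⇒ L one ⇒ tree S one ⇒ tree L one one ⇒ tree one one S one one ⇒ tree one one L one one one ⇒ tree one one one one S one one one ⇒ tree one one one one L one one one one ⇒ tree one one one one tree S one one one one ⇒ tree one one one one tree one one one one one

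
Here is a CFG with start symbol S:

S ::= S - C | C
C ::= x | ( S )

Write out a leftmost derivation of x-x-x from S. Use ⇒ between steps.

S ⇒ S-C   [S ::= S - C]
S-C ⇒ S-C-C   [S ::= S - C]
S-C-C ⇒ C-C-C   [S ::= C]
C-C-C ⇒ x-C-C   [C ::= x]
x-C-C ⇒ x-x-C   [C ::= x]
x-x-C ⇒ x-x-x   [C ::= x]

S⇒S-C⇒S-C-C⇒C-C-C⇒x-C-C⇒x-x-C⇒x-x-x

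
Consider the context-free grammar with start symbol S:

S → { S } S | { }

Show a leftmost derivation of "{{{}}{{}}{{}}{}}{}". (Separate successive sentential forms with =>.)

S=>{S}S=>{{S}S}S=>{{{}}S}S=>{{{}}{S}S}S=>{{{}}{{}}S}S=>{{{}}{{}}{S}S}S=>{{{}}{{}}{{}}S}S=>{{{}}{{}}{{}}{}}S=>{{{}}{{}}{{}}{}}{}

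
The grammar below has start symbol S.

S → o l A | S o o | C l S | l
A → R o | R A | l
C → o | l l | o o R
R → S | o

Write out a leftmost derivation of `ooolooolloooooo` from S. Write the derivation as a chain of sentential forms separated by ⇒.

S⇒Soo⇒Soooo⇒ClSoooo⇒ooRlSoooo⇒ooolSoooo⇒ooolSoooooo⇒ooolClSoooooo⇒ooolooRlSoooooo⇒ooolooolSoooooo⇒ooolooolloooooo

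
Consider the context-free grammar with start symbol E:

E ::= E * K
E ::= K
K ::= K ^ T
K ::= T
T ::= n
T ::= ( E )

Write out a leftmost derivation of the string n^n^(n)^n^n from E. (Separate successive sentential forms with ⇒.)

E ⇒ K ⇒ K^T ⇒ K^T^T ⇒ K^T^T^T ⇒ K^T^T^T^T ⇒ T^T^T^T^T ⇒ n^T^T^T^T ⇒ n^n^T^T^T ⇒ n^n^(E)^T^T ⇒ n^n^(K)^T^T ⇒ n^n^(T)^T^T ⇒ n^n^(n)^T^T ⇒ n^n^(n)^n^T ⇒ n^n^(n)^n^n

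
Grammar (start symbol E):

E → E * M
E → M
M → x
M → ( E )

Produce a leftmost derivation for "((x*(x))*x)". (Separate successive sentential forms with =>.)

E => M   [E → M]
M => (E)   [M → ( E )]
(E) => (E*M)   [E → E * M]
(E*M) => (M*M)   [E → M]
(M*M) => ((E)*M)   [M → ( E )]
((E)*M) => ((E*M)*M)   [E → E * M]
((E*M)*M) => ((M*M)*M)   [E → M]
((M*M)*M) => ((x*M)*M)   [M → x]
((x*M)*M) => ((x*(E))*M)   [M → ( E )]
((x*(E))*M) => ((x*(M))*M)   [E → M]
((x*(M))*M) => ((x*(x))*M)   [M → x]
((x*(x))*M) => ((x*(x))*x)   [M → x]

E=>M=>(E)=>(E*M)=>(M*M)=>((E)*M)=>((E*M)*M)=>((M*M)*M)=>((x*M)*M)=>((x*(E))*M)=>((x*(M))*M)=>((x*(x))*M)=>((x*(x))*x)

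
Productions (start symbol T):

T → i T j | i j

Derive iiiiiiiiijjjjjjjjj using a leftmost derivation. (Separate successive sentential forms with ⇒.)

T⇒iTj⇒iiTjj⇒iiiTjjj⇒iiiiTjjjj⇒iiiiiTjjjjj⇒iiiiiiTjjjjjj⇒iiiiiiiTjjjjjjj⇒iiiiiiiiTjjjjjjjj⇒iiiiiiiiijjjjjjjjj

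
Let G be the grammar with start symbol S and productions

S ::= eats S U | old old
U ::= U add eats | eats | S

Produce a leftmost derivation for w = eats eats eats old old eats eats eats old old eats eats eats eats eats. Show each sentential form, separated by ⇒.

S ⇒ eats S U ⇒ eats eats S U U ⇒ eats eats eats S U U U ⇒ eats eats eats old old U U U ⇒ eats eats eats old old S U U ⇒ eats eats eats old old eats S U U U ⇒ eats eats eats old old eats eats S U U U U ⇒ eats eats eats old old eats eats eats S U U U U U ⇒ eats eats eats old old eats eats eats old old U U U U U ⇒ eats eats eats old old eats eats eats old old eats U U U U ⇒ eats eats eats old old eats eats eats old old eats eats U U U ⇒ eats eats eats old old eats eats eats old old eats eats eats U U ⇒ eats eats eats old old eats eats eats old old eats eats eats eats U ⇒ eats eats eats old old eats eats eats old old eats eats eats eats eats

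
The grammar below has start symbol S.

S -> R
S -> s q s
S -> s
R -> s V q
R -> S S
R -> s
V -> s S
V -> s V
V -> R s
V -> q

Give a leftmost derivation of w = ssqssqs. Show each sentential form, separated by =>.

S => R   [S -> R]
R => SS   [R -> S S]
SS => RS   [S -> R]
RS => SSS   [R -> S S]
SSS => RSS   [S -> R]
RSS => sSS   [R -> s]
sSS => ssqsS   [S -> s q s]
ssqsS => ssqssqs   [S -> s q s]

S => R => SS => RS => SSS => RSS => sSS => ssqsS => ssqssqs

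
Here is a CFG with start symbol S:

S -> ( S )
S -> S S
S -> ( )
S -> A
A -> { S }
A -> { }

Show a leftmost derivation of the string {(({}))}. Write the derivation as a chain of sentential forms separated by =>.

S=>A=>{S}=>{(S)}=>{((S))}=>{((A))}=>{(({}))}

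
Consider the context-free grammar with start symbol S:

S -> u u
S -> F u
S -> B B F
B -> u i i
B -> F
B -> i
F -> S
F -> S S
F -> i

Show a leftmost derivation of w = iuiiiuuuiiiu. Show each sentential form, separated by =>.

S=>Fu=>Su=>BBFu=>FBFu=>SSBFu=>BBFSBFu=>iBFSBFu=>iuiiFSBFu=>iuiiiSBFu=>iuiiiuuBFu=>iuiiiuuuiiFu=>iuiiiuuuiiiu

S => Fu   [S -> F u]
Fu => Su   [F -> S]
Su => BBFu   [S -> B B F]
BBFu => FBFu   [B -> F]
FBFu => SSBFu   [F -> S S]
SSBFu => BBFSBFu   [S -> B B F]
BBFSBFu => iBFSBFu   [B -> i]
iBFSBFu => iuiiFSBFu   [B -> u i i]
iuiiFSBFu => iuiiiSBFu   [F -> i]
iuiiiSBFu => iuiiiuuBFu   [S -> u u]
iuiiiuuBFu => iuiiiuuuiiFu   [B -> u i i]
iuiiiuuuiiFu => iuiiiuuuiiiu   [F -> i]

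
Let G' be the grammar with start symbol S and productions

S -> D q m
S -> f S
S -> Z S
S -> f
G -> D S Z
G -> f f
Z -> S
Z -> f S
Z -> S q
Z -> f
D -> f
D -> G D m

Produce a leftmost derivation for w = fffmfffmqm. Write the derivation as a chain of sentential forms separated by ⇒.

S ⇒ Dqm ⇒ GDmqm ⇒ DSZDmqm ⇒ GDmSZDmqm ⇒ ffDmSZDmqm ⇒ fffmSZDmqm ⇒ fffmfZDmqm ⇒ fffmffDmqm ⇒ fffmfffmqm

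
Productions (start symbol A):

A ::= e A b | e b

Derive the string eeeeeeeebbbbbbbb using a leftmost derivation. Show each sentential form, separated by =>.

A => eAb => eeAbb => eeeAbbb => eeeeAbbbb => eeeeeAbbbbb => eeeeeeAbbbbbb => eeeeeeeAbbbbbbb => eeeeeeeebbbbbbbb

A => eAb   [A ::= e A b]
eAb => eeAbb   [A ::= e A b]
eeAbb => eeeAbbb   [A ::= e A b]
eeeAbbb => eeeeAbbbb   [A ::= e A b]
eeeeAbbbb => eeeeeAbbbbb   [A ::= e A b]
eeeeeAbbbbb => eeeeeeAbbbbbb   [A ::= e A b]
eeeeeeAbbbbbb => eeeeeeeAbbbbbbb   [A ::= e A b]
eeeeeeeAbbbbbbb => eeeeeeeebbbbbbbb   [A ::= e b]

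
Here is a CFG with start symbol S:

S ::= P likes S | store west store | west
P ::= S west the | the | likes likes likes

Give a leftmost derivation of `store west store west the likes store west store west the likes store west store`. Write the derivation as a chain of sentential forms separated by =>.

S => P likes S => S west the likes S => store west store west the likes S => store west store west the likes P likes S => store west store west the likes S west the likes S => store west store west the likes store west store west the likes S => store west store west the likes store west store west the likes store west store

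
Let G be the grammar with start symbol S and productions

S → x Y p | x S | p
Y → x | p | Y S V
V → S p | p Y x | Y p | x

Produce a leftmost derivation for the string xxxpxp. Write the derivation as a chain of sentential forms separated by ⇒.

S⇒xS⇒xxYp⇒xxYSVp⇒xxxSVp⇒xxxpVp⇒xxxpxp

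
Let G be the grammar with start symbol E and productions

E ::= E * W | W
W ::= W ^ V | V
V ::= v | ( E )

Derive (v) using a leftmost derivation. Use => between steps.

E => W => V => (E) => (W) => (V) => (v)

E => W   [E ::= W]
W => V   [W ::= V]
V => (E)   [V ::= ( E )]
(E) => (W)   [E ::= W]
(W) => (V)   [W ::= V]
(V) => (v)   [V ::= v]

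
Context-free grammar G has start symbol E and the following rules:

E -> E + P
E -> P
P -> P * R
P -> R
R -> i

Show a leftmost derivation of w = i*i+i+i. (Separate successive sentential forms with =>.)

E => E+P => E+P+P => P+P+P => P*R+P+P => R*R+P+P => i*R+P+P => i*i+P+P => i*i+R+P => i*i+i+P => i*i+i+R => i*i+i+i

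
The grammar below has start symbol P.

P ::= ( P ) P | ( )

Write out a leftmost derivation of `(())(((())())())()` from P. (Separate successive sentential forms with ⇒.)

P ⇒ (P)P ⇒ (())P ⇒ (())(P)P ⇒ (())((P)P)P ⇒ (())(((P)P)P)P ⇒ (())(((())P)P)P ⇒ (())(((())())P)P ⇒ (())(((())())())P ⇒ (())(((())())())()

P ⇒ (P)P   [P ::= ( P ) P]
(P)P ⇒ (())P   [P ::= ( )]
(())P ⇒ (())(P)P   [P ::= ( P ) P]
(())(P)P ⇒ (())((P)P)P   [P ::= ( P ) P]
(())((P)P)P ⇒ (())(((P)P)P)P   [P ::= ( P ) P]
(())(((P)P)P)P ⇒ (())(((())P)P)P   [P ::= ( )]
(())(((())P)P)P ⇒ (())(((())())P)P   [P ::= ( )]
(())(((())())P)P ⇒ (())(((())())())P   [P ::= ( )]
(())(((())())())P ⇒ (())(((())())())()   [P ::= ( )]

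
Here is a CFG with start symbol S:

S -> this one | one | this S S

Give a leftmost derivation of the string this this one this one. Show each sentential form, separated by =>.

S => this S S => this this one S => this this one this one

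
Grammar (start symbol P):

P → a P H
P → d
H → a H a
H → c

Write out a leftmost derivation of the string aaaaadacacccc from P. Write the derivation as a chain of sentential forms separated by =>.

P => aPH => aaPHH => aaaPHHH => aaaaPHHHH => aaaaaPHHHHH => aaaaadHHHHH => aaaaadaHaHHHH => aaaaadacaHHHH => aaaaadacacHHH => aaaaadacaccHH => aaaaadacacccH => aaaaadacacccc

P => aPH   [P → a P H]
aPH => aaPHH   [P → a P H]
aaPHH => aaaPHHH   [P → a P H]
aaaPHHH => aaaaPHHHH   [P → a P H]
aaaaPHHHH => aaaaaPHHHHH   [P → a P H]
aaaaaPHHHHH => aaaaadHHHHH   [P → d]
aaaaadHHHHH => aaaaadaHaHHHH   [H → a H a]
aaaaadaHaHHHH => aaaaadacaHHHH   [H → c]
aaaaadacaHHHH => aaaaadacacHHH   [H → c]
aaaaadacacHHH => aaaaadacaccHH   [H → c]
aaaaadacaccHH => aaaaadacacccH   [H → c]
aaaaadacacccH => aaaaadacacccc   [H → c]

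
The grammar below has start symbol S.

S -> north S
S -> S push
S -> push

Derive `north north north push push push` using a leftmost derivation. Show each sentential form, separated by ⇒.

S ⇒ S push ⇒ S push push ⇒ north S push push ⇒ north north S push push ⇒ north north north S push push ⇒ north north north push push push

S ⇒ S push   [S -> S push]
S push ⇒ S push push   [S -> S push]
S push push ⇒ north S push push   [S -> north S]
north S push push ⇒ north north S push push   [S -> north S]
north north S push push ⇒ north north north S push push   [S -> north S]
north north north S push push ⇒ north north north push push push   [S -> push]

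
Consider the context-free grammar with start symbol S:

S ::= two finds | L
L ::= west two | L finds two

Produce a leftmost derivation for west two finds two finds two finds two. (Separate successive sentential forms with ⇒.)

S ⇒ L   [S ::= L]
L ⇒ L finds two   [L ::= L finds two]
L finds two ⇒ L finds two finds two   [L ::= L finds two]
L finds two finds two ⇒ L finds two finds two finds two   [L ::= L finds two]
L finds two finds two finds two ⇒ west two finds two finds two finds two   [L ::= west two]

S ⇒ L ⇒ L finds two ⇒ L finds two finds two ⇒ L finds two finds two finds two ⇒ west two finds two finds two finds two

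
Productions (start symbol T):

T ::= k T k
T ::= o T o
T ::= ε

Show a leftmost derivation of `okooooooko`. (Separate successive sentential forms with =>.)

T => oTo   [T ::= o T o]
oTo => okTko   [T ::= k T k]
okTko => okoToko   [T ::= o T o]
okoToko => okooTooko   [T ::= o T o]
okooTooko => okoooToooko   [T ::= o T o]
okoooToooko => okooooooko   [T ::= ε]

T => oTo => okTko => okoToko => okooTooko => okoooToooko => okooooooko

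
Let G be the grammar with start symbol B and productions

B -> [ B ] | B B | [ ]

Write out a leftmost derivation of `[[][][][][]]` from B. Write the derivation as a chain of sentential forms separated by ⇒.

B ⇒ [B] ⇒ [BB] ⇒ [BBB] ⇒ [[]BB] ⇒ [[]BBB] ⇒ [[]BBBB] ⇒ [[][]BBB] ⇒ [[][][]BB] ⇒ [[][][][]B] ⇒ [[][][][][]]

B ⇒ [B]   [B -> [ B ]]
[B] ⇒ [BB]   [B -> B B]
[BB] ⇒ [BBB]   [B -> B B]
[BBB] ⇒ [[]BB]   [B -> [ ]]
[[]BB] ⇒ [[]BBB]   [B -> B B]
[[]BBB] ⇒ [[]BBBB]   [B -> B B]
[[]BBBB] ⇒ [[][]BBB]   [B -> [ ]]
[[][]BBB] ⇒ [[][][]BB]   [B -> [ ]]
[[][][]BB] ⇒ [[][][][]B]   [B -> [ ]]
[[][][][]B] ⇒ [[][][][][]]   [B -> [ ]]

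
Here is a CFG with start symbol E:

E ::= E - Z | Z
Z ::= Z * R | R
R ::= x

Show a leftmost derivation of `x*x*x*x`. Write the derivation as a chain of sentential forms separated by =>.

E => Z => Z*R => Z*R*R => Z*R*R*R => R*R*R*R => x*R*R*R => x*x*R*R => x*x*x*R => x*x*x*x

E => Z   [E ::= Z]
Z => Z*R   [Z ::= Z * R]
Z*R => Z*R*R   [Z ::= Z * R]
Z*R*R => Z*R*R*R   [Z ::= Z * R]
Z*R*R*R => R*R*R*R   [Z ::= R]
R*R*R*R => x*R*R*R   [R ::= x]
x*R*R*R => x*x*R*R   [R ::= x]
x*x*R*R => x*x*x*R   [R ::= x]
x*x*x*R => x*x*x*x   [R ::= x]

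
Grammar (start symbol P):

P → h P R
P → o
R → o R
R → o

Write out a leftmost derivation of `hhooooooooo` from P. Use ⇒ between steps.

P ⇒ hPR   [P → h P R]
hPR ⇒ hhPRR   [P → h P R]
hhPRR ⇒ hhoRR   [P → o]
hhoRR ⇒ hhooRR   [R → o R]
hhooRR ⇒ hhoooRR   [R → o R]
hhoooRR ⇒ hhooooRR   [R → o R]
hhooooRR ⇒ hhoooooRR   [R → o R]
hhoooooRR ⇒ hhooooooRR   [R → o R]
hhooooooRR ⇒ hhoooooooRR   [R → o R]
hhoooooooRR ⇒ hhooooooooR   [R → o]
hhooooooooR ⇒ hhooooooooo   [R → o]

P⇒hPR⇒hhPRR⇒hhoRR⇒hhooRR⇒hhoooRR⇒hhooooRR⇒hhoooooRR⇒hhooooooRR⇒hhoooooooRR⇒hhooooooooR⇒hhooooooooo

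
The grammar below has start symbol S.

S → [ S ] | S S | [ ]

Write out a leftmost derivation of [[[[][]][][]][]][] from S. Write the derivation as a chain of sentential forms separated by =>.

S=>SS=>[S]S=>[SS]S=>[[S]S]S=>[[SS]S]S=>[[SSS]S]S=>[[[S]SS]S]S=>[[[SS]SS]S]S=>[[[[]S]SS]S]S=>[[[[][]]SS]S]S=>[[[[][]][]S]S]S=>[[[[][]][][]]S]S=>[[[[][]][][]][]]S=>[[[[][]][][]][]][]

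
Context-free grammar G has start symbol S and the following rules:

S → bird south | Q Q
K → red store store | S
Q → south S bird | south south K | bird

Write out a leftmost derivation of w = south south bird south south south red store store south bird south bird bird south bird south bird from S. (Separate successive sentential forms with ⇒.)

S ⇒ Q Q ⇒ south south K Q ⇒ south south S Q ⇒ south south Q Q Q ⇒ south south bird Q Q ⇒ south south bird south S bird Q ⇒ south south bird south Q Q bird Q ⇒ south south bird south south south K Q bird Q ⇒ south south bird south south south red store store Q bird Q ⇒ south south bird south south south red store store south S bird bird Q ⇒ south south bird south south south red store store south bird south bird bird Q ⇒ south south bird south south south red store store south bird south bird bird south S bird ⇒ south south bird south south south red store store south bird south bird bird south bird south bird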